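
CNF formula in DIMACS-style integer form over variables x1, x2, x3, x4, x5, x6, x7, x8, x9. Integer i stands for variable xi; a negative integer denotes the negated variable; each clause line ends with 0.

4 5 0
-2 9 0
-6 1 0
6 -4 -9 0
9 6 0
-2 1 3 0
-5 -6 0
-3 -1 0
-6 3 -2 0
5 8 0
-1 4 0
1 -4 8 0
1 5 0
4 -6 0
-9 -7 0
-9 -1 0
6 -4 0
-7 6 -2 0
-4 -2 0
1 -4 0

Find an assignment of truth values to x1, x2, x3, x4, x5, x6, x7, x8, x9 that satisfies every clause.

x2 occurs only negated in the remaining clauses — set x2 = False.
Pure literal: x7 appears only negated; assign x7 = False.
Branch on x1: take x1 = True.
  then x3 is forced to False.
  then x4 is forced to True.
  then x9 is forced to False.
  then x6 is forced to True.
  then x5 is forced to False.
  then x8 is forced to True.
Check each clause:
  1. (x4 || x5) — x4 is true.
  2. (!x2 || x9) — !x2 is true.
  3. (!x6 || x1) — x1 is true.
  4. (!x9 || x6 || !x4) — x6 is true.
  5. (x6 || x9) — x6 is true.
  6. (x3 || !x2 || x1) — x1 is true.
  7. (!x5 || !x6) — !x5 is true.
  8. (!x3 || !x1) — !x3 is true.
  9. (!x6 || !x2 || x3) — !x2 is true.
  10. (x5 || x8) — x8 is true.
  11. (!x1 || x4) — x4 is true.
  12. (!x4 || x8 || x1) — x8 is true.
  13. (x1 || x5) — x1 is true.
  14. (x4 || !x6) — x4 is true.
  15. (!x7 || !x9) — !x7 is true.
  16. (!x1 || !x9) — !x9 is true.
  17. (!x4 || x6) — x6 is true.
  18. (x6 || !x2 || !x7) — !x7 is true.
  19. (!x4 || !x2) — !x2 is true.
  20. (x1 || !x4) — x1 is true.

x1=True, x2=False, x3=False, x4=True, x5=False, x6=True, x7=False, x8=True, x9=False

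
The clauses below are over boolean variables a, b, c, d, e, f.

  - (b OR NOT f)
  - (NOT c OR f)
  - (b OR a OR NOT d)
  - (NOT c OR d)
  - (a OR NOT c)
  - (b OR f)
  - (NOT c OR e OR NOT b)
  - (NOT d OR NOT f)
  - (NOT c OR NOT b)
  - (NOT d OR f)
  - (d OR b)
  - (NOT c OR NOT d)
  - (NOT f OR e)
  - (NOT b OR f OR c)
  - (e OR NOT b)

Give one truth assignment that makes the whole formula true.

a = T, b = T, c = F, d = F, e = T, f = T

a occurs only positively in the remaining clauses — set a = True.
e occurs only positively in the remaining clauses — set e = True.
Try b = True.
  then c is forced to False.
  then f is forced to True.
  then d is forced to False.
Every clause has at least one true literal under this assignment.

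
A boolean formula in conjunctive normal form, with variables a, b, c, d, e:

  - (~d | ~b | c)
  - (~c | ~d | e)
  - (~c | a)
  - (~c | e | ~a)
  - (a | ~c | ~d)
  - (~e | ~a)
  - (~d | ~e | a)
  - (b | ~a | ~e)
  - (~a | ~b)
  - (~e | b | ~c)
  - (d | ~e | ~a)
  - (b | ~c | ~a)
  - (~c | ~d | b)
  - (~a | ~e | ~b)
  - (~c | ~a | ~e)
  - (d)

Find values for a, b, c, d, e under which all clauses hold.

a=T, b=F, c=F, d=T, e=F

(d) is a unit clause, so d = True.
Branch on a: take a = True.
  then e is forced to False.
  then c is forced to False.
  then b is forced to False.
Every clause has at least one true literal under this assignment.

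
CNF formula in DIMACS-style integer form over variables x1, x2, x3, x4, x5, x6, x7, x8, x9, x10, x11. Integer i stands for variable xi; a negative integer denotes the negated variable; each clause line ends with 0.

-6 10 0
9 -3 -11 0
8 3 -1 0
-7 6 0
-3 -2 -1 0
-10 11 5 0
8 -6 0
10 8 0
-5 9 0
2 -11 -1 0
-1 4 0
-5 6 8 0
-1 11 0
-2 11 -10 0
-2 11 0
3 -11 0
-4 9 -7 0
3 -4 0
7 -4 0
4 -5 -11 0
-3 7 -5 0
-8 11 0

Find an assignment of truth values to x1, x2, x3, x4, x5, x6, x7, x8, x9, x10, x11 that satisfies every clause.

x1=False  x2=False  x3=True  x4=False  x5=False  x6=True  x7=True  x8=True  x9=True  x10=True  x11=True

Check each clause:
  1. {x10, ¬x6} — x10 is true.
  2. {¬x11, x9, ¬x3} — x9 is true.
  3. {x8, x3, ¬x1} — x8 is true.
  4. {x6, ¬x7} — x6 is true.
  5. {¬x2, ¬x3, ¬x1} — ¬x2 is true.
  6. {¬x10, x5, x11} — x11 is true.
  7. {x8, ¬x6} — x8 is true.
  8. {x8, x10} — x8 is true.
  9. {¬x5, x9} — x9 is true.
  10. {¬x11, x2, ¬x1} — ¬x1 is true.
  11. {x4, ¬x1} — ¬x1 is true.
  12. {x8, x6, ¬x5} — x8 is true.
  13. {¬x1, x11} — x11 is true.
  14. {¬x2, ¬x10, x11} — x11 is true.
  15. {¬x2, x11} — x11 is true.
  16. {¬x11, x3} — x3 is true.
  17. {x9, ¬x4, ¬x7} — x9 is true.
  18. {¬x4, x3} — x3 is true.
  19. {¬x4, x7} — ¬x4 is true.
  20. {¬x11, x4, ¬x5} — ¬x5 is true.
  21. {¬x5, x7, ¬x3} — ¬x5 is true.
  22. {x11, ¬x8} — x11 is true.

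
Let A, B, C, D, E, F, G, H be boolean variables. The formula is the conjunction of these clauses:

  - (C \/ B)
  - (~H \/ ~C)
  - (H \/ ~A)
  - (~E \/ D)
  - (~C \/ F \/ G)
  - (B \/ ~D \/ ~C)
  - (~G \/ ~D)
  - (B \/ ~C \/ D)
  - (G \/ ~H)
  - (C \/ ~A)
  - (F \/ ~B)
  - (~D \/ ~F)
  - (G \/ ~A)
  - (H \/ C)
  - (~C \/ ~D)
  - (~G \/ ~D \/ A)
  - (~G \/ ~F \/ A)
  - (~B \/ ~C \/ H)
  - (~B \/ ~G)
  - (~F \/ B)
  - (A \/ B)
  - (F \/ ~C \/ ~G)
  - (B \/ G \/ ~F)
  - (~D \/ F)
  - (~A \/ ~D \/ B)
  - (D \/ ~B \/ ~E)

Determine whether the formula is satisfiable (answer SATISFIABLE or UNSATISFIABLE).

UNSATISFIABLE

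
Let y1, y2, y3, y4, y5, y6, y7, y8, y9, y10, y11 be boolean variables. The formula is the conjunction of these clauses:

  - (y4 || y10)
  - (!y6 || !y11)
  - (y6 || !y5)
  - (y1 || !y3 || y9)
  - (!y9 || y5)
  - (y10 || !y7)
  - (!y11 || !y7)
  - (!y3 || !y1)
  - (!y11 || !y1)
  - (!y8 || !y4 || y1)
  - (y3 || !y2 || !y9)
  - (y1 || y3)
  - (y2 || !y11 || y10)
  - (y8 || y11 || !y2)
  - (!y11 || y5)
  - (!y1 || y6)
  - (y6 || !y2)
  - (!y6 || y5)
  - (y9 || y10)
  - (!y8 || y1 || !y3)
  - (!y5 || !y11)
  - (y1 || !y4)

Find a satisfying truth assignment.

y1=True, y2=False, y3=False, y4=True, y5=True, y6=True, y7=True, y8=True, y9=False, y10=True, y11=False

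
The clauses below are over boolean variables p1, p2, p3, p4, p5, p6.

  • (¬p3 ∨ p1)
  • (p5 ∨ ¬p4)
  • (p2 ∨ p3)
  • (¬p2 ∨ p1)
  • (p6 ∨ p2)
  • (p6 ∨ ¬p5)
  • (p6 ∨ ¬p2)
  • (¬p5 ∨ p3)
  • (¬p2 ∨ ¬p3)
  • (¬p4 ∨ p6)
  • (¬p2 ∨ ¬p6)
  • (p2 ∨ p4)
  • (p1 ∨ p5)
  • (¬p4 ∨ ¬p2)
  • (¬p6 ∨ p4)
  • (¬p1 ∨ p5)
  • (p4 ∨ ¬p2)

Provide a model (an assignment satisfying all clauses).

p1=T  p2=F  p3=T  p4=T  p5=T  p6=T

Check each clause:
  1. (¬p3 ∨ p1) — p1 is true.
  2. (p5 ∨ ¬p4) — p5 is true.
  3. (p2 ∨ p3) — p3 is true.
  4. (p1 ∨ ¬p2) — p1 is true.
  5. (p6 ∨ p2) — p6 is true.
  6. (¬p5 ∨ p6) — p6 is true.
  7. (¬p2 ∨ p6) — ¬p2 is true.
  8. (p3 ∨ ¬p5) — p3 is true.
  9. (¬p3 ∨ ¬p2) — ¬p2 is true.
  10. (p6 ∨ ¬p4) — p6 is true.
  11. (¬p2 ∨ ¬p6) — ¬p2 is true.
  12. (p2 ∨ p4) — p4 is true.
  13. (p5 ∨ p1) — p1 is true.
  14. (¬p4 ∨ ¬p2) — ¬p2 is true.
  15. (p4 ∨ ¬p6) — p4 is true.
  16. (p5 ∨ ¬p1) — p5 is true.
  17. (p4 ∨ ¬p2) — p4 is true.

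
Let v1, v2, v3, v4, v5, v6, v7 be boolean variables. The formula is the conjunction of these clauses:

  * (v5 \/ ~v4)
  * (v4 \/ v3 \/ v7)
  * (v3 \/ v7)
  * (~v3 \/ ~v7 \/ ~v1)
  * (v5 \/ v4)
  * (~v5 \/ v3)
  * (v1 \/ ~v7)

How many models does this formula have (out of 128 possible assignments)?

16

Case analysis on v3 and v7:
  v3=T, v7=T: a clause becomes empty — 0.
  v3=T, v7=F: forces v5=T; v1, v2, v4, v6 free → 2^4 = 16.
  v3=F, v7=T: a clause becomes empty — 0.
  v3=F, v7=F: a clause becomes empty — 0.
Total: 0 + 16 + 0 + 0 = 16.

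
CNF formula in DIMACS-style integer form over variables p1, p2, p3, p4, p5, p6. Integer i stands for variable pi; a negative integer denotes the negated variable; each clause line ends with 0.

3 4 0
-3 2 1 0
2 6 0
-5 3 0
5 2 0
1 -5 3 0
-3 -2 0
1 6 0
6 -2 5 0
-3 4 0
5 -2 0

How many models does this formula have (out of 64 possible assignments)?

Satisfying assignments:
  p1=1 p2=0 p3=1 p4=1 p5=1 p6=1
Count: 1.

1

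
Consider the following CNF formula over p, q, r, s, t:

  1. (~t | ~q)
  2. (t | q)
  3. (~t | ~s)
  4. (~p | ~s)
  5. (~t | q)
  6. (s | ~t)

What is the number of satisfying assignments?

6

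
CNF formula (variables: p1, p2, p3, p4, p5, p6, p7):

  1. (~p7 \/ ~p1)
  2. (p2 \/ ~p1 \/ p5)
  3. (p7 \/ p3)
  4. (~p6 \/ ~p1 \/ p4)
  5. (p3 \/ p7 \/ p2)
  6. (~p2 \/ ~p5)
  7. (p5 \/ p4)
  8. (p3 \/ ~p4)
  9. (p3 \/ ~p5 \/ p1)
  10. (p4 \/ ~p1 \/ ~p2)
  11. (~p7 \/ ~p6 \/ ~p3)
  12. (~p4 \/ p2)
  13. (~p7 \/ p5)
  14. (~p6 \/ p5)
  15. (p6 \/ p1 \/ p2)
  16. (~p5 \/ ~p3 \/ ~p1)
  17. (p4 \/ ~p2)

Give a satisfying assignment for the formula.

p1=False, p2=True, p3=True, p4=True, p5=False, p6=False, p7=False

Check each clause:
  1. (~p7 \/ ~p1) — ~p7 is true.
  2. (~p1 \/ p2 \/ p5) — p2 is true.
  3. (p7 \/ p3) — p3 is true.
  4. (p4 \/ ~p6 \/ ~p1) — ~p6 is true.
  5. (p3 \/ p7 \/ p2) — p2 is true.
  6. (~p5 \/ ~p2) — ~p5 is true.
  7. (p5 \/ p4) — p4 is true.
  8. (p3 \/ ~p4) — p3 is true.
  9. (~p5 \/ p1 \/ p3) — p3 is true.
  10. (p4 \/ ~p1 \/ ~p2) — p4 is true.
  11. (~p7 \/ ~p3 \/ ~p6) — ~p7 is true.
  12. (p2 \/ ~p4) — p2 is true.
  13. (p5 \/ ~p7) — ~p7 is true.
  14. (~p6 \/ p5) — ~p6 is true.
  15. (p1 \/ p2 \/ p6) — p2 is true.
  16. (~p3 \/ ~p5 \/ ~p1) — ~p5 is true.
  17. (p4 \/ ~p2) — p4 is true.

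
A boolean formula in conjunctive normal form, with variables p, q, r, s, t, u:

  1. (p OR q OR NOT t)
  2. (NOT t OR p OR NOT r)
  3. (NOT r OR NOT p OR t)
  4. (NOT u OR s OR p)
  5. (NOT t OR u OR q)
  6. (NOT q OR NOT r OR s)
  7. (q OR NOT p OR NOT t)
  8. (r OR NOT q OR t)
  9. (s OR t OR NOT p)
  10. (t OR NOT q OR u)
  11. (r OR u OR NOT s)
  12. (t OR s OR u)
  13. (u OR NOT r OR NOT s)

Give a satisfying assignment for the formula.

Try p = True.
Branch on q: take q = True.
The remaining clauses are satisfied by r = True, s = True, t = True, u = True.

p=T, q=T, r=T, s=T, t=T, u=T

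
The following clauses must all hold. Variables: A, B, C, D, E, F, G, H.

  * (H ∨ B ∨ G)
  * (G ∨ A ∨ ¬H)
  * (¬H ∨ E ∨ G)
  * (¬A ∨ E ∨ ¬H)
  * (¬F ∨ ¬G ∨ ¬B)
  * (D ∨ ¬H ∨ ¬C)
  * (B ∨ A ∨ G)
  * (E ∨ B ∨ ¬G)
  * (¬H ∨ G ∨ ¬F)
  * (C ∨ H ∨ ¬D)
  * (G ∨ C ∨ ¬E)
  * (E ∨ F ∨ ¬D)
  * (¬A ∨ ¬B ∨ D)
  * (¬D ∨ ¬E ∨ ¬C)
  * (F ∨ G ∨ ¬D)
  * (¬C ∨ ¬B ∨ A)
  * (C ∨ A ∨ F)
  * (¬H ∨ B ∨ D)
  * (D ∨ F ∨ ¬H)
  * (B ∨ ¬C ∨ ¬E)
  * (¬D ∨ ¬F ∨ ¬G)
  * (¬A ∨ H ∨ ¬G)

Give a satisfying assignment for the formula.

Set A = True and propagate.
Try B = True.
  then D is forced to True.
For the remaining variables, C = True, E = False, F = True, G = False, H = False works.
Every clause has at least one true literal under this assignment.

A = T, B = T, C = T, D = T, E = F, F = T, G = F, H = F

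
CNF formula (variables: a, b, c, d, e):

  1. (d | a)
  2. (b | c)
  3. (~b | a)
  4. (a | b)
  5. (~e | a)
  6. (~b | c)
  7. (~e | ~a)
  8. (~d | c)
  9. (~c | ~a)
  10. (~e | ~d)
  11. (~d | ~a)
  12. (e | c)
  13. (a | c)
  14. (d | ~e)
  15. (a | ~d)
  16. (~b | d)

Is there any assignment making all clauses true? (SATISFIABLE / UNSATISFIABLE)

UNSATISFIABLE

a = True:
  propagation gives e=False, c=False; an empty clause results — contradiction.
a = False:
  propagation gives d=True; an empty clause results — contradiction.
Every branch closes, so no satisfying assignment exists.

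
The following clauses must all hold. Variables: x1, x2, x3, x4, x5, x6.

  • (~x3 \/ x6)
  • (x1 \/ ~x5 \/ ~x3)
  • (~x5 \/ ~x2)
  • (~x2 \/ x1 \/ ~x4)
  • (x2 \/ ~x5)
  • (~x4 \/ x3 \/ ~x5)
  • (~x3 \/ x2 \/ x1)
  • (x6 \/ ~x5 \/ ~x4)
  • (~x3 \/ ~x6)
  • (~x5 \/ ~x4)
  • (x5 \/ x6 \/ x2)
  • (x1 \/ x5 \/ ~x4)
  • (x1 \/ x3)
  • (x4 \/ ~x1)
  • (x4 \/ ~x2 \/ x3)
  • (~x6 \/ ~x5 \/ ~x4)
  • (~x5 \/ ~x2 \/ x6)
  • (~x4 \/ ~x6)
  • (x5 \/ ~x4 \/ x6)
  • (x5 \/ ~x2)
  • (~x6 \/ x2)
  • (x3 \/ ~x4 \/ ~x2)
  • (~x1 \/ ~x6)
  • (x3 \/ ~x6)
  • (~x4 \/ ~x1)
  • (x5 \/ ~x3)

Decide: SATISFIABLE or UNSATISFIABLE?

UNSATISFIABLE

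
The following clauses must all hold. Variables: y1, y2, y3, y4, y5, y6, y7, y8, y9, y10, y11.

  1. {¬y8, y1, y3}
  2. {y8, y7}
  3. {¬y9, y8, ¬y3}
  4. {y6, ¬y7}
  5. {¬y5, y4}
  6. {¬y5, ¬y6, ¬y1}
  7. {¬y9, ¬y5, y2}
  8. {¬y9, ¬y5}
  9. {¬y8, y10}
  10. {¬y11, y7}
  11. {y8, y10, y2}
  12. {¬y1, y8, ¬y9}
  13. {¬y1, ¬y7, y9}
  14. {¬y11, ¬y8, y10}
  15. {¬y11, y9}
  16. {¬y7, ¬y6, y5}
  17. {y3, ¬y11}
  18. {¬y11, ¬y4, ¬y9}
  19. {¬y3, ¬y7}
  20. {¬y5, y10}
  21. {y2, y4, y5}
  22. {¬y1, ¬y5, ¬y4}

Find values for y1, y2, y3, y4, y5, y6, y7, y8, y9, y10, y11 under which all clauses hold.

y2 occurs only positively in the remaining clauses — set y2 = True.
y10 occurs only positively in the remaining clauses — set y10 = True.
Try y1 = False.
Try y3 = False.
  then y8 is forced to False.
  then y7 is forced to True.
  then y6 is forced to True.
  then y5 is forced to True.
  then y4 is forced to True.
  then y9 is forced to False.
  then y11 is forced to False.
Every clause has at least one true literal under this assignment.

y1 = F  y2 = T  y3 = F  y4 = T  y5 = T  y6 = T  y7 = T  y8 = F  y9 = F  y10 = T  y11 = F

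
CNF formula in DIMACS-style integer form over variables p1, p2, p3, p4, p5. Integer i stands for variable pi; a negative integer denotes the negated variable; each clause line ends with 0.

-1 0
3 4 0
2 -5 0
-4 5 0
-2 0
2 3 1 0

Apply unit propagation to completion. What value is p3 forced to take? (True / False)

(~p1) stands alone — p1 = False.
(~p2) is a unit clause: p2 = False.
(p2 | ~p5) with p2 = False leaves only ~p5, so p5 = False.
(~p4 | p5): since p5 = False, the clause reduces to (~p4). p4 = False.
From (p4 | p3) and p4 = False: p3 = True.

True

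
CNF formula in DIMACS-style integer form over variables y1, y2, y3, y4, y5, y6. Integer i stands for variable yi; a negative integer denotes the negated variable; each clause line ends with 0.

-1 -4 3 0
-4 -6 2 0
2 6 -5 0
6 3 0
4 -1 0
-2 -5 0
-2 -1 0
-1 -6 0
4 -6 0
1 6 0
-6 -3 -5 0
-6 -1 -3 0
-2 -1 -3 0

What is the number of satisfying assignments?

3

Satisfying assignments:
  y1=F y2=T y3=F y4=T y5=F y6=T
  y1=F y2=T y3=T y4=T y5=F y6=T
  y1=T y2=F y3=T y4=T y5=F y6=F
That's 3 in total.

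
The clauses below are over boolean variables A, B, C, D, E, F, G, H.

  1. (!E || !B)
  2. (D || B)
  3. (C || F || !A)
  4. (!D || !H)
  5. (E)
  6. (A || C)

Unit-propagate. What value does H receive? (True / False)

False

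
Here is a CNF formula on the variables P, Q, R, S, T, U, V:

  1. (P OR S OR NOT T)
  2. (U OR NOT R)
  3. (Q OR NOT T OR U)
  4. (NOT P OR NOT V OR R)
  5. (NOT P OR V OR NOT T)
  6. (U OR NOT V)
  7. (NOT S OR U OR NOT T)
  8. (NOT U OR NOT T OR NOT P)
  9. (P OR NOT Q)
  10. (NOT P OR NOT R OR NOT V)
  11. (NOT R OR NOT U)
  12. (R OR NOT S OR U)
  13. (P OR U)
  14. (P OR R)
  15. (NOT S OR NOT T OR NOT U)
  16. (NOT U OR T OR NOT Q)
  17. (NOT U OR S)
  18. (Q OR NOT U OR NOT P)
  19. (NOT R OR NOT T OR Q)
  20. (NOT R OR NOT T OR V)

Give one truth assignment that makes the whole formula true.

P=True  Q=True  R=False  S=False  T=False  U=False  V=False

Try P = True.
The remaining clauses are satisfied by Q = True, R = False, S = False, T = False, U = False, V = False.
Check each clause:
  1. (NOT T OR P OR S) — P is true.
  2. (NOT R OR U) — NOT R is true.
  3. (NOT T OR Q OR U) — Q is true.
  4. (NOT P OR R OR NOT V) — NOT V is true.
  5. (NOT T OR V OR NOT P) — NOT T is true.
  6. (NOT V OR U) — NOT V is true.
  7. (NOT S OR U OR NOT T) — NOT T is true.
  8. (NOT P OR NOT T OR NOT U) — NOT U is true.
  9. (NOT Q OR P) — P is true.
  10. (NOT V OR NOT P OR NOT R) — NOT V is true.
  11. (NOT R OR NOT U) — NOT U is true.
  12. (R OR U OR NOT S) — NOT S is true.
  13. (P OR U) — P is true.
  14. (P OR R) — P is true.
  15. (NOT T OR NOT U OR NOT S) — NOT U is true.
  16. (NOT U OR T OR NOT Q) — NOT U is true.
  17. (S OR NOT U) — NOT U is true.
  18. (NOT P OR NOT U OR Q) — Q is true.
  19. (NOT R OR NOT T OR Q) — Q is true.
  20. (V OR NOT R OR NOT T) — NOT T is true.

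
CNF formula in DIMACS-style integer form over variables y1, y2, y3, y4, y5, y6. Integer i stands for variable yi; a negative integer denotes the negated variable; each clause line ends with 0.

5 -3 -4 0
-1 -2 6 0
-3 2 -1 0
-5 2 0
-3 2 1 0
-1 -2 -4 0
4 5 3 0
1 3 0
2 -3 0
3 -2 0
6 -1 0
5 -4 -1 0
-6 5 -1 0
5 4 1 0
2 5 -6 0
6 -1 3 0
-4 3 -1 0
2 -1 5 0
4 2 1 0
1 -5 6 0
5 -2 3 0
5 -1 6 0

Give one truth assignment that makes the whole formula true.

y1=T, y2=T, y3=T, y4=F, y5=T, y6=T

Set y1 = True and propagate.
  then y6 is forced to True.
  then y5 is forced to True.
  then y2 is forced to True.
  then y4 is forced to False.
  then y3 is forced to True.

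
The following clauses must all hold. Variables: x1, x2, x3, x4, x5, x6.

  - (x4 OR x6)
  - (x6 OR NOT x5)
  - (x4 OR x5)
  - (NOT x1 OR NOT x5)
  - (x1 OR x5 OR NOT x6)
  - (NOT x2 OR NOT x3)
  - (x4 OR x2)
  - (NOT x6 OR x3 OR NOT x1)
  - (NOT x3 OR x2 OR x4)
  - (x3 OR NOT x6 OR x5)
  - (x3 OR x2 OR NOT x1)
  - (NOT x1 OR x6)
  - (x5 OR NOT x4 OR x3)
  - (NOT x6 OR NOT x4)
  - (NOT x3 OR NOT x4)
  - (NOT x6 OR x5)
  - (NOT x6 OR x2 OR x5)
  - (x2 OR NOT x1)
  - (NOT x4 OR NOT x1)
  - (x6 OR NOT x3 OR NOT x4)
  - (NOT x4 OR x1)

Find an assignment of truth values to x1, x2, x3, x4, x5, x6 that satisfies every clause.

x1=F  x2=T  x3=F  x4=F  x5=T  x6=T

Try x1 = False.
  then x4 is forced to False.
  then x6 is forced to True.
  then x5 is forced to True.
  then x2 is forced to True.
  then x3 is forced to False.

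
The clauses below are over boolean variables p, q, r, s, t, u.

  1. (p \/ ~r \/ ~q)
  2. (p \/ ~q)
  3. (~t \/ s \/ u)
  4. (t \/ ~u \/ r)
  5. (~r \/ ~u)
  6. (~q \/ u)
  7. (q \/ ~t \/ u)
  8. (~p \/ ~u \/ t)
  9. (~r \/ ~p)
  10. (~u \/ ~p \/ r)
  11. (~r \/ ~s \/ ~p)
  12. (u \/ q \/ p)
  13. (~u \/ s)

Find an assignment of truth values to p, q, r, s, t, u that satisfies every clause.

p=T  q=F  r=F  s=T  t=F  u=F

Check each clause:
  1. (~r \/ ~q \/ p) — p is true.
  2. (~q \/ p) — p is true.
  3. (~t \/ s \/ u) — ~t is true.
  4. (t \/ ~u \/ r) — ~u is true.
  5. (~u \/ ~r) — ~u is true.
  6. (u \/ ~q) — ~q is true.
  7. (u \/ ~t \/ q) — ~t is true.
  8. (~p \/ ~u \/ t) — ~u is true.
  9. (~r \/ ~p) — ~r is true.
  10. (r \/ ~u \/ ~p) — ~u is true.
  11. (~r \/ ~p \/ ~s) — ~r is true.
  12. (p \/ q \/ u) — p is true.
  13. (~u \/ s) — ~u is true.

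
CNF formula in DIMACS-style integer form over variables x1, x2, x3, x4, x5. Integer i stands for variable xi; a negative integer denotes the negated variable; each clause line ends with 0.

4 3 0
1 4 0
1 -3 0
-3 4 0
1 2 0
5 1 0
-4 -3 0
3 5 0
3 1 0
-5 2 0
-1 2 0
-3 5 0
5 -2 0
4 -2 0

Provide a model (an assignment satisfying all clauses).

x1=T, x2=T, x3=F, x4=T, x5=T

Try x1 = True.
  then x2 is forced to True.
  then x5 is forced to True.
  then x4 is forced to True.
  then x3 is forced to False.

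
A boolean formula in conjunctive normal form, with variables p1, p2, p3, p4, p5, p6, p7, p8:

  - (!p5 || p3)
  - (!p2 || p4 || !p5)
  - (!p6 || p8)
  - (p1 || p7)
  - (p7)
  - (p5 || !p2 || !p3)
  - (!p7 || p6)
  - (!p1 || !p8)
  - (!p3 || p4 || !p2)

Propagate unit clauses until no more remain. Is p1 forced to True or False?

False

(p7) is a unit clause: p7 = True.
(p6 || !p7) with p7 = True leaves only p6, so p6 = True.
(p8 || !p6) with p6 = True leaves only p8, so p8 = True.
(!p1 || !p8) with p8 = True leaves only !p1, so p1 = False.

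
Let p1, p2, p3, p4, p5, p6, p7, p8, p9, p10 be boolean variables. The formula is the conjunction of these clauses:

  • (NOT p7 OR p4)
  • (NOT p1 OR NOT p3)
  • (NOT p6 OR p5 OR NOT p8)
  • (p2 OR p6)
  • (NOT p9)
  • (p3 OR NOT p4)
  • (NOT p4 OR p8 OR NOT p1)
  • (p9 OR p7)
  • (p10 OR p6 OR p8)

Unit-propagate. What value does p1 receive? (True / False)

(NOT p9) stands alone — p9 = False.
(p7 OR p9): since p9 = False, the clause reduces to (p7). p7 = True.
(NOT p7 OR p4) with p7 = True leaves only p4, so p4 = True.
From (p3 OR NOT p4) and p4 = True: p3 = True.
(NOT p1 OR NOT p3): since p3 = True, the clause reduces to (NOT p1). p1 = False.

False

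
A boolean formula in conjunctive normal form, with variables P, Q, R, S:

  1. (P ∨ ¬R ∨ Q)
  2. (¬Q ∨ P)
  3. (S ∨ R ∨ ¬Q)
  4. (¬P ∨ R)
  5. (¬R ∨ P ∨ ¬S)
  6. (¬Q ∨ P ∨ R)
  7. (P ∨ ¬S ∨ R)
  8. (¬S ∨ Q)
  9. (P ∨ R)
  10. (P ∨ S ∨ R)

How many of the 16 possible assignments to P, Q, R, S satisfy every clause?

The models are:
  P=1 Q=0 R=1 S=0
  P=1 Q=1 R=1 S=0
  P=1 Q=1 R=1 S=1
Count: 3.

3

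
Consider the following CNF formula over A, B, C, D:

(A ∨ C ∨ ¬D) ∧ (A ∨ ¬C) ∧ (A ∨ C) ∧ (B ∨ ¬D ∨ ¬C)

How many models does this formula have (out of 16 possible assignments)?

7

Split on C, then A.
  C=T, A=T: remaining (B,D) ∈ {(F,F); (T,F); (T,T)} — 3.
  C=T, A=F: a clause becomes empty — 0.
  C=F, A=T: remaining (B,D) ∈ {(F,F); (F,T); (T,F); (T,T)} — 4.
  C=F, A=F: a clause becomes empty — 0.
Total: 3 + 0 + 4 + 0 = 7.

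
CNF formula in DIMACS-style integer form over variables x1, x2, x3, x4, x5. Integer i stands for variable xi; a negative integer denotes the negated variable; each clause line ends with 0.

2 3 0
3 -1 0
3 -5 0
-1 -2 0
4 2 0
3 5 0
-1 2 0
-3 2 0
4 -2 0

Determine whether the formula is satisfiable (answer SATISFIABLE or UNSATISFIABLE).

SATISFIABLE

x1 occurs only negated in the remaining clauses — set x1 = False.
Pure literal: x4 appears only positively; assign x4 = True.
Set x2 = True and propagate.
Branch on x3: take x3 = True.
x5 is now unconstrained; take x5 = True.
So x1=False, x2=True, x3=True, x4=True, x5=True is a satisfying assignment.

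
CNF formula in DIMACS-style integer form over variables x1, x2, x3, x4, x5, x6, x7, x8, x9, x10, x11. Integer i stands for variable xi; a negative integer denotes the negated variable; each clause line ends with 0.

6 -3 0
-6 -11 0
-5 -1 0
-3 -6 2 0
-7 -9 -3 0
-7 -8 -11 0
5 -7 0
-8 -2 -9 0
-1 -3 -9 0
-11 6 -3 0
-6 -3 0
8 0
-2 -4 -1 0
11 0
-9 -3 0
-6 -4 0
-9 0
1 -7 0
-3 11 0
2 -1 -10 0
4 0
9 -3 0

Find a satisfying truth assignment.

x1=F, x2=F, x3=F, x4=T, x5=F, x6=F, x7=F, x8=T, x9=F, x10=T, x11=T

Check each clause:
  1. (¬x3 ∨ x6) — ¬x3 is true.
  2. (¬x11 ∨ ¬x6) — ¬x6 is true.
  3. (¬x1 ∨ ¬x5) — ¬x5 is true.
  4. (x2 ∨ ¬x3 ∨ ¬x6) — ¬x6 is true.
  5. (¬x9 ∨ ¬x7 ∨ ¬x3) — ¬x7 is true.
  6. (¬x11 ∨ ¬x7 ∨ ¬x8) — ¬x7 is true.
  7. (¬x7 ∨ x5) — ¬x7 is true.
  8. (¬x8 ∨ ¬x9 ∨ ¬x2) — ¬x2 is true.
  9. (¬x9 ∨ ¬x3 ∨ ¬x1) — ¬x3 is true.
  10. (¬x3 ∨ ¬x11 ∨ x6) — ¬x3 is true.
  11. (¬x3 ∨ ¬x6) — ¬x6 is true.
  12. (x8) — x8 is true.
  13. (¬x2 ∨ ¬x4 ∨ ¬x1) — ¬x1 is true.
  14. (x11) — x11 is true.
  15. (¬x9 ∨ ¬x3) — ¬x3 is true.
  16. (¬x4 ∨ ¬x6) — ¬x6 is true.
  17. (¬x9) — ¬x9 is true.
  18. (¬x7 ∨ x1) — ¬x7 is true.
  19. (¬x3 ∨ x11) — x11 is true.
  20. (x2 ∨ ¬x1 ∨ ¬x10) — ¬x1 is true.
  21. (x4) — x4 is true.
  22. (¬x3 ∨ x9) — ¬x3 is true.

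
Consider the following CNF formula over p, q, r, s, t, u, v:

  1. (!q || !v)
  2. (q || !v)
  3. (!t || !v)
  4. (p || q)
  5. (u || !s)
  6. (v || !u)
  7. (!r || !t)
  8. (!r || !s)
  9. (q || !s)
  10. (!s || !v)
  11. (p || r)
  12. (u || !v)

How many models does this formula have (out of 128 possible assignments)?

7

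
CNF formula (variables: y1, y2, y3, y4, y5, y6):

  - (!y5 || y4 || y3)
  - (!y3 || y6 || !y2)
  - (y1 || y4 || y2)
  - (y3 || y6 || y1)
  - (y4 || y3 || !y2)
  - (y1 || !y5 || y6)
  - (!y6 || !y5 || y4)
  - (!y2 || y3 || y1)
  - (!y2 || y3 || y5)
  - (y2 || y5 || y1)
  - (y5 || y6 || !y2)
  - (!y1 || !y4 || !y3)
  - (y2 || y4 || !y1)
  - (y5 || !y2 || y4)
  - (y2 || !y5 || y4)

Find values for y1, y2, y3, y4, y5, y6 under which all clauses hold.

Branch on y1: take y1 = True.
Set y2 = True and propagate.
Branch on y3: take y3 = False.
  then y4 is forced to True.
  then y5 is forced to True.
y6 is now unconstrained; take y6 = False.

y1 = T  y2 = T  y3 = F  y4 = T  y5 = T  y6 = F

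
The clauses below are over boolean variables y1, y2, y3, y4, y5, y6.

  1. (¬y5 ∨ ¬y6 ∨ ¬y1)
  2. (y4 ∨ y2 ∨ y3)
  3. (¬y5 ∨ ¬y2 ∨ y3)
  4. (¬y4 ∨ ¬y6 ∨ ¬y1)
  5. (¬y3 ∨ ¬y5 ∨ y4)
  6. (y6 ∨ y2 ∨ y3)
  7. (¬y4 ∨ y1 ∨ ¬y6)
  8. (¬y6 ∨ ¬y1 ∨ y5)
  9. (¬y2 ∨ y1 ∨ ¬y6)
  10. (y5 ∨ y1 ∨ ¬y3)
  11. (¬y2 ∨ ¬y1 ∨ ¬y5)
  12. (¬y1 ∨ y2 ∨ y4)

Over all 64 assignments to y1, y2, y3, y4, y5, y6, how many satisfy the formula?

10

Case analysis on y1 and y2:
  y1=1, y2=1: remaining (y3,y4,y5,y6) ∈ {(0,0,0,0); (0,1,0,0); (1,0,0,0); (1,1,0,0)} — 4.
  y1=1, y2=0: remaining (y3,y4,y5,y6) ∈ {(1,1,0,0); (1,1,1,0)} — 2.
  y1=0, y2=1: remaining (y3,y4,y5,y6) ∈ {(0,0,0,0); (0,1,0,0); (1,1,1,0)} — 3.
  y1=0, y2=0: remaining (y3,y4,y5,y6) ∈ {(1,1,1,0)} — 1.
Total: 4 + 2 + 3 + 1 = 10.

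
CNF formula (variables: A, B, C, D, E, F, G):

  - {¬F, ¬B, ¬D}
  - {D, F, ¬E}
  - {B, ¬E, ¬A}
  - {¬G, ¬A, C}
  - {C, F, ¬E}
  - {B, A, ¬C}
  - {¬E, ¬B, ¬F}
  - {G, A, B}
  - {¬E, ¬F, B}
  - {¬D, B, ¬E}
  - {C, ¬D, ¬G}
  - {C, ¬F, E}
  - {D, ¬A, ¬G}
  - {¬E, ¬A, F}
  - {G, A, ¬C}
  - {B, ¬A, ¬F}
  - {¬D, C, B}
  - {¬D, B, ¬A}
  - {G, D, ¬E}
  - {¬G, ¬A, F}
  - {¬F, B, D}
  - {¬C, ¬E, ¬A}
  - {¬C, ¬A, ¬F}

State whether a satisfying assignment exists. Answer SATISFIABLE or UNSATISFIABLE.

Branch on A: take A = False.
Set B = True and propagate.
Try C = True.
  then G is forced to True.
The remaining clauses are satisfied by D = False, E = False, F = True.
Every clause has at least one true literal under this assignment.
So A=False, B=True, C=True, D=False, E=False, F=True, G=True is a satisfying assignment.

SATISFIABLE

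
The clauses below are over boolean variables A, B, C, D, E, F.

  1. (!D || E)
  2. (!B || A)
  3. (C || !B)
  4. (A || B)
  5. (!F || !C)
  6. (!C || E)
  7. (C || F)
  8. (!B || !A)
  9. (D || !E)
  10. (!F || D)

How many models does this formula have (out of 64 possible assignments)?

2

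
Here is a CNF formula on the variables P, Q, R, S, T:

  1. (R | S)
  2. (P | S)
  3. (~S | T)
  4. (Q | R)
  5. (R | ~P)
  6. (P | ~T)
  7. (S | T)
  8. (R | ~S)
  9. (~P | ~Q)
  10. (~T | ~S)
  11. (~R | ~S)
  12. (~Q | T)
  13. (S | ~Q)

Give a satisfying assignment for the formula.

Branch on P: take P = True.
  then R is forced to True.
  then Q is forced to False.
  then S is forced to False.
  then T is forced to True.

P = True, Q = False, R = True, S = False, T = True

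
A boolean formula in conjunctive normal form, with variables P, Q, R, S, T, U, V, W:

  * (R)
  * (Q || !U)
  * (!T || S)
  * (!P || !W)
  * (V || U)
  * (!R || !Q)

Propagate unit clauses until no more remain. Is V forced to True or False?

True

Unit clause (R) sets R = True.
(!Q || !R): since R = True, the clause reduces to (!Q). Q = False.
From (Q || !U) and Q = False: U = False.
(U || V) with U = False leaves only V, so V = True.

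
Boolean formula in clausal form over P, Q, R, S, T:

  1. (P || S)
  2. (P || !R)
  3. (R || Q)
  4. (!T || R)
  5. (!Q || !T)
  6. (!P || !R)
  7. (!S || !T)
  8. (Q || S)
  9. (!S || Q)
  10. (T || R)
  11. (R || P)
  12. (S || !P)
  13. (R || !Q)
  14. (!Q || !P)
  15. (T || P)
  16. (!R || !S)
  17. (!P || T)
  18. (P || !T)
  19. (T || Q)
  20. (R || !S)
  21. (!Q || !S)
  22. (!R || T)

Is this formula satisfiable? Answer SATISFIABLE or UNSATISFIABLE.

UNSATISFIABLE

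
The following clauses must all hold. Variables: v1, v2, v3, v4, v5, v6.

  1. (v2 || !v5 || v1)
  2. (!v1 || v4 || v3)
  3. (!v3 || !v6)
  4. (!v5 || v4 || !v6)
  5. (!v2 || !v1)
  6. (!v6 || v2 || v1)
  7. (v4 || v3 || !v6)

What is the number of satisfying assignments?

Case analysis on v1 and v6:
  v1=1, v6=1: remaining (v2,v3,v4,v5) ∈ {(0,0,1,0); (0,0,1,1)} — 2.
  v1=1, v6=0: v5 free; 3 ways for (v2,v3,v4) × 2^1 = 6.
  v1=0, v6=1: remaining (v2,v3,v4,v5) ∈ {(1,0,1,0); (1,0,1,1)} — 2.
  v1=0, v6=0: v3, v4 free; 3 ways for (v2,v5) × 2^2 = 12.
Total: 2 + 6 + 2 + 12 = 22.

22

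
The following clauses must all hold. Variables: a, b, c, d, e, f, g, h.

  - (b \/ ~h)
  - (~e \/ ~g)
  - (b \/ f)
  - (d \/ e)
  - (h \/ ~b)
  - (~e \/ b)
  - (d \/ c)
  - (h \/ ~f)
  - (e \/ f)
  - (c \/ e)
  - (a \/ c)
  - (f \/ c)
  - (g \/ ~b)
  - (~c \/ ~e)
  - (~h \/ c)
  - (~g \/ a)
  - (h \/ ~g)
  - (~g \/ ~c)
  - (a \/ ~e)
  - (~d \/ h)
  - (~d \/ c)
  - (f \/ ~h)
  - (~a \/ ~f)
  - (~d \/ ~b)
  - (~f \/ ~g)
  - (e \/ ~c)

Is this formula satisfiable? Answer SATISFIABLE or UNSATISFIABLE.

UNSATISFIABLE

c = True:
  propagation gives e=False; an empty clause results — contradiction.
c = False:
  propagation gives d=True; an empty clause results — contradiction.
Every branch closes, so no satisfying assignment exists.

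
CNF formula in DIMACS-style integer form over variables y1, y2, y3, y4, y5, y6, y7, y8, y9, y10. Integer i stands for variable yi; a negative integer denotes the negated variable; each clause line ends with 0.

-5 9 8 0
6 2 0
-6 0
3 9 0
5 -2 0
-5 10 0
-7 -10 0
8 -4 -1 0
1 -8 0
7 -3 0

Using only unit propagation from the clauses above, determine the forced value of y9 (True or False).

Unit clause (¬y6) sets y6 = False.
In (y2 ∨ y6), y6 is now false; y2 must hold, so y2 = True.
From (y5 ∨ ¬y2) and y2 = True: y5 = True.
From (y10 ∨ ¬y5) and y5 = True: y10 = True.
(¬y10 ∨ ¬y7): since y10 = True, the clause reduces to (¬y7). y7 = False.
From (y7 ∨ ¬y3) and y7 = False: y3 = False.
From (y3 ∨ y9) and y3 = False: y9 = True.

True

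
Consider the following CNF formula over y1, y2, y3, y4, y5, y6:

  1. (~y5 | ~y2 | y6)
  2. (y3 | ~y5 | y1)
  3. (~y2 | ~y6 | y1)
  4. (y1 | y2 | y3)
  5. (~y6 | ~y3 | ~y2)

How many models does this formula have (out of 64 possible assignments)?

Split on y2, then y1.
  y2=T, y1=T: y4 free; 4 ways for (y3,y5,y6) × 2^1 = 8.
  y2=T, y1=F: remaining (y3,y4,y5,y6) ∈ {(F,F,F,F); (F,T,F,F); (T,F,F,F); (T,T,F,F)} — 4.
  y2=F, y1=T: y3, y4, y5, y6 free → 2^4 = 16.
  y2=F, y1=F: forces y3=T; y4, y5, y6 free → 2^3 = 8.
Total: 8 + 4 + 16 + 8 = 36.

36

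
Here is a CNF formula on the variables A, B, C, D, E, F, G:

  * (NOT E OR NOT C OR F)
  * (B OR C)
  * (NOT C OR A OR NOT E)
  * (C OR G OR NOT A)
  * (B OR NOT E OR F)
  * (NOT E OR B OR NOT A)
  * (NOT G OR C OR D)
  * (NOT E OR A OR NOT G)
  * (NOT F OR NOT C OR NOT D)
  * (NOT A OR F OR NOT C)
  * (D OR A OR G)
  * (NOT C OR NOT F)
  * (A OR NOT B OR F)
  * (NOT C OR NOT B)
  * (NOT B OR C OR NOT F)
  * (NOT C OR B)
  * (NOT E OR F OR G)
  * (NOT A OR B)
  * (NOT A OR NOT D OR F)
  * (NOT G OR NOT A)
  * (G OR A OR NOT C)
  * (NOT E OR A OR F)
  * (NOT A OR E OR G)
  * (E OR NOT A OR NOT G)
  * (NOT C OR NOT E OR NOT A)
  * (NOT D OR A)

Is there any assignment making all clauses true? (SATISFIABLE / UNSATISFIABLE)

UNSATISFIABLE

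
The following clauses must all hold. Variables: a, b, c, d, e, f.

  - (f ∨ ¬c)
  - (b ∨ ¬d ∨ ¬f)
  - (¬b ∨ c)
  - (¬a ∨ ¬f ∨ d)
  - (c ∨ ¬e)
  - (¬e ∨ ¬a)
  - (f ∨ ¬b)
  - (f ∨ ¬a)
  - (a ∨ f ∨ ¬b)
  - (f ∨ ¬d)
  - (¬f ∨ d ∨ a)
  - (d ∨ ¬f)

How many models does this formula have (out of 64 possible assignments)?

4

Satisfying assignments:
  a=F b=F c=F d=F e=F f=F
  a=F b=T c=T d=T e=F f=T
  a=F b=T c=T d=T e=T f=T
  a=T b=T c=T d=T e=F f=T
Count: 4.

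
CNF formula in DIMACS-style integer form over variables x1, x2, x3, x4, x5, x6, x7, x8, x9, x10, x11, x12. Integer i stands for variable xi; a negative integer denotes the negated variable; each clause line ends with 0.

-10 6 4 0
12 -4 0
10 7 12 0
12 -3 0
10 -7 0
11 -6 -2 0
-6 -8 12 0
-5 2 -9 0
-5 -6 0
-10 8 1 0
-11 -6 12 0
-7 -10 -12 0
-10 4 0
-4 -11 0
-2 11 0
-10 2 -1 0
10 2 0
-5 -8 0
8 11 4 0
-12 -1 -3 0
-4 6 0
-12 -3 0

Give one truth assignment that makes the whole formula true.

x1=1, x2=1, x3=0, x4=0, x5=1, x6=0, x7=0, x8=0, x9=1, x10=0, x11=1, x12=1

Pure literal: x3 appears only negated; assign x3 = False.
Set x1 = True and propagate.
The remaining clauses are satisfied by x2 = True, x4 = False, x5 = True, x6 = False, x7 = False, x8 = False, x9 = True, x10 = False, x11 = True, x12 = True.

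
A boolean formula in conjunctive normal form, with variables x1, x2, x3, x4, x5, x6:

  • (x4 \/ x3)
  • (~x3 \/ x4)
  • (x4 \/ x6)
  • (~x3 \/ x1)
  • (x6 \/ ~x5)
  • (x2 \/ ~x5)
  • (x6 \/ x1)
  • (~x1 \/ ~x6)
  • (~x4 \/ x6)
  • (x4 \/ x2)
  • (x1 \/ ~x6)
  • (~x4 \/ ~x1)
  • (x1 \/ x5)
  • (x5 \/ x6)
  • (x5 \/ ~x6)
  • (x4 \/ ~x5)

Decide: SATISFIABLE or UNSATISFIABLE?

UNSATISFIABLE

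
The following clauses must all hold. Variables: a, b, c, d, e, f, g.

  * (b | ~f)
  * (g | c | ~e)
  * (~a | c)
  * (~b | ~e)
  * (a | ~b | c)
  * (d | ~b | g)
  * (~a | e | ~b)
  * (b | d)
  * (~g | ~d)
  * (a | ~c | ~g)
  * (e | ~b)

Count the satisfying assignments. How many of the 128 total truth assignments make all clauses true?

The models are:
  a=0 b=0 c=0 d=1 e=0 f=0 g=0
  a=0 b=0 c=1 d=1 e=0 f=0 g=0
  a=0 b=0 c=1 d=1 e=1 f=0 g=0
  a=1 b=0 c=1 d=1 e=0 f=0 g=0
  a=1 b=0 c=1 d=1 e=1 f=0 g=0
Count: 5.

5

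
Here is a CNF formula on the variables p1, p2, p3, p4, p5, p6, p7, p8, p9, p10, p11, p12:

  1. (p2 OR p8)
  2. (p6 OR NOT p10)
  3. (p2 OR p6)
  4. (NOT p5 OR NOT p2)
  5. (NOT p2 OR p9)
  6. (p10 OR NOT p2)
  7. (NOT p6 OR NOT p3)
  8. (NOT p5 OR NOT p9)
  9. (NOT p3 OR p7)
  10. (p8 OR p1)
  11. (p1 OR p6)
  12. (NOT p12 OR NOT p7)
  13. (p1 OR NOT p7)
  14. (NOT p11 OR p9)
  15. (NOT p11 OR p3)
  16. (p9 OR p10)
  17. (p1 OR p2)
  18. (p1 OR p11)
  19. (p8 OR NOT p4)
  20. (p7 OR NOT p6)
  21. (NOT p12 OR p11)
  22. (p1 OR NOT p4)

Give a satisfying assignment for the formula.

p1 = 1, p2 = 0, p3 = 0, p4 = 1, p5 = 0, p6 = 1, p7 = 1, p8 = 1, p9 = 1, p10 = 1, p11 = 0, p12 = 0

Check each clause:
  1. (p2 OR p8) — p8 is true.
  2. (p6 OR NOT p10) — p6 is true.
  3. (p2 OR p6) — p6 is true.
  4. (NOT p5 OR NOT p2) — NOT p5 is true.
  5. (p9 OR NOT p2) — p9 is true.
  6. (p10 OR NOT p2) — p10 is true.
  7. (NOT p6 OR NOT p3) — NOT p3 is true.
  8. (NOT p9 OR NOT p5) — NOT p5 is true.
  9. (p7 OR NOT p3) — NOT p3 is true.
  10. (p1 OR p8) — p8 is true.
  11. (p6 OR p1) — p1 is true.
  12. (NOT p12 OR NOT p7) — NOT p12 is true.
  13. (p1 OR NOT p7) — p1 is true.
  14. (NOT p11 OR p9) — p9 is true.
  15. (p3 OR NOT p11) — NOT p11 is true.
  16. (p9 OR p10) — p9 is true.
  17. (p2 OR p1) — p1 is true.
  18. (p1 OR p11) — p1 is true.
  19. (p8 OR NOT p4) — p8 is true.
  20. (NOT p6 OR p7) — p7 is true.
  21. (NOT p12 OR p11) — NOT p12 is true.
  22. (p1 OR NOT p4) — p1 is true.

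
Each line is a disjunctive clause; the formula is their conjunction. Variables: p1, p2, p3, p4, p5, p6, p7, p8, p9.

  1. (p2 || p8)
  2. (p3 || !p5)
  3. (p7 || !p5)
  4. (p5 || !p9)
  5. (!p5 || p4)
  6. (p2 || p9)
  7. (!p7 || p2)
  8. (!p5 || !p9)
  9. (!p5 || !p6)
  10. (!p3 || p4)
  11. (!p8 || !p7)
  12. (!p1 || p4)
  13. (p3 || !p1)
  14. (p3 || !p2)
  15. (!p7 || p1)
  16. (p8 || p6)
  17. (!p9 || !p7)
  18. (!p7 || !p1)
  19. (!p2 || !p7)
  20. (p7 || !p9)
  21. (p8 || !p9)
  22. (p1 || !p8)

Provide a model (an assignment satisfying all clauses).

p1=1, p2=1, p3=1, p4=1, p5=0, p6=0, p7=0, p8=1, p9=0

Pure literal: p4 appears only positively; assign p4 = True.
Set p1 = True and propagate.
  then p3 is forced to True.
  then p7 is forced to False.
  then p5 is forced to False.
  then p9 is forced to False.
  then p2 is forced to True.
Set p6 = False and propagate.
  then p8 is forced to True.
Every clause has at least one true literal under this assignment.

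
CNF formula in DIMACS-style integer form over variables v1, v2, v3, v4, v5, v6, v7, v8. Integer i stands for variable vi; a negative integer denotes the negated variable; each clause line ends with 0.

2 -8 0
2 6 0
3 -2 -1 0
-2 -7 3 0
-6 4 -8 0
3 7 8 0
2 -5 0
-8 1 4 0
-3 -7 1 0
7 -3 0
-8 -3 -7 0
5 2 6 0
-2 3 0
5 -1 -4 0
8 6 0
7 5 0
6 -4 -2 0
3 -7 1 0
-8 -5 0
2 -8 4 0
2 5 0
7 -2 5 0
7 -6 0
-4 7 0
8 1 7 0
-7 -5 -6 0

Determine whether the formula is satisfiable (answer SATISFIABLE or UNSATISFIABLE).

SATISFIABLE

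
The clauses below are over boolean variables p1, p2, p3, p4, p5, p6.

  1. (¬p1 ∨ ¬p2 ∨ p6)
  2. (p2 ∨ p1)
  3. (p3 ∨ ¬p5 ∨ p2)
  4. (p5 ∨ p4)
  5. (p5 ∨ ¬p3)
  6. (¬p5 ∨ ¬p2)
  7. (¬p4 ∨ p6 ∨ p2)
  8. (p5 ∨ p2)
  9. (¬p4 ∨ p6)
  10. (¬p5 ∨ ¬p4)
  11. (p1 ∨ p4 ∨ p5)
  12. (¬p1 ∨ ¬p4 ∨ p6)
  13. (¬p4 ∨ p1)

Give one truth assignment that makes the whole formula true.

p1=T, p2=F, p3=T, p4=F, p5=T, p6=F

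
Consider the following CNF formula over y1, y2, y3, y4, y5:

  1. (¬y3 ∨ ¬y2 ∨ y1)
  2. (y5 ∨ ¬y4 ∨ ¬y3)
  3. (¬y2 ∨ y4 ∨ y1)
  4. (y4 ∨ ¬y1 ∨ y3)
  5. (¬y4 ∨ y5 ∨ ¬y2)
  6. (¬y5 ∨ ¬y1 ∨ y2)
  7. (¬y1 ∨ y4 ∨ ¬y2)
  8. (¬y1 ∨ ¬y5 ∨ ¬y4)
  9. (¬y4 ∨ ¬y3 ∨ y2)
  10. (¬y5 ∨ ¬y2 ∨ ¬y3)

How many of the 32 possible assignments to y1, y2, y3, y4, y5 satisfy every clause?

Split on y2, then y4.
  y2=1, y4=1: remaining (y1,y3,y5) ∈ {(0,0,1)} — 1.
  y2=1, y4=0: a clause becomes empty — 0.
  y2=0, y4=1: remaining (y1,y3,y5) ∈ {(0,0,0); (0,0,1); (1,0,0)} — 3.
  y2=0, y4=0: 5 of the 8 assignments to (y1,y3,y5) work.
Total: 1 + 0 + 3 + 5 = 9.

9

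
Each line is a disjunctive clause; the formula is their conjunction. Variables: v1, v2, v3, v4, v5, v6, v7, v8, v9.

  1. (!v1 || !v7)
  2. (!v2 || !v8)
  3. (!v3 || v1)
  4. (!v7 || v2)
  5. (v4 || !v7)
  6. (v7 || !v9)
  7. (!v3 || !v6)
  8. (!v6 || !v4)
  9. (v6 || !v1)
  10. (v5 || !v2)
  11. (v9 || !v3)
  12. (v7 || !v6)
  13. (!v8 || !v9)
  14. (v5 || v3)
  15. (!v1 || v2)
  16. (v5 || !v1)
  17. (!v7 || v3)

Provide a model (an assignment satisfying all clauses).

v1 = 0, v2 = 0, v3 = 0, v4 = 1, v5 = 1, v6 = 0, v7 = 0, v8 = 1, v9 = 0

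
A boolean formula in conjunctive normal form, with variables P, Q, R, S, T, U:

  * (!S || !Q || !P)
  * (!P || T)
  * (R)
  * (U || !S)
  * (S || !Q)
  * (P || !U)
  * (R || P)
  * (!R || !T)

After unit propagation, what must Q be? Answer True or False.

False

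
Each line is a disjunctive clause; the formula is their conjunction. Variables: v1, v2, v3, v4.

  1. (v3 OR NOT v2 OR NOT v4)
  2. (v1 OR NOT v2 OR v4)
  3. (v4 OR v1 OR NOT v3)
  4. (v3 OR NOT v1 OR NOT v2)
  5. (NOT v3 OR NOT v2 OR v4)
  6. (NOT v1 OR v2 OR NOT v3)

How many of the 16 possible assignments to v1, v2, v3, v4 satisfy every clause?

7

Case analysis on v2 and v3:
  v2=1, v3=1: remaining (v1,v4) ∈ {(0,1); (1,1)} — 2.
  v2=1, v3=0: a clause becomes empty — 0.
  v2=0, v3=1: remaining (v1,v4) ∈ {(0,1)} — 1.
  v2=0, v3=0: remaining (v1,v4) ∈ {(0,0); (0,1); (1,0); (1,1)} — 4.
Total: 2 + 0 + 1 + 4 = 7.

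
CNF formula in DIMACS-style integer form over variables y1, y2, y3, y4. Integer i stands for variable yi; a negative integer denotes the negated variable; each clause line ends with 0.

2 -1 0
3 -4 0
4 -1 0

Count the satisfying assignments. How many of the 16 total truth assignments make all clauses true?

The models are:
  y1=0 y2=0 y3=0 y4=0
  y1=0 y2=0 y3=1 y4=0
  y1=0 y2=0 y3=1 y4=1
  y1=0 y2=1 y3=0 y4=0
  y1=0 y2=1 y3=1 y4=0
  y1=0 y2=1 y3=1 y4=1
  y1=1 y2=1 y3=1 y4=1
Count: 7.

7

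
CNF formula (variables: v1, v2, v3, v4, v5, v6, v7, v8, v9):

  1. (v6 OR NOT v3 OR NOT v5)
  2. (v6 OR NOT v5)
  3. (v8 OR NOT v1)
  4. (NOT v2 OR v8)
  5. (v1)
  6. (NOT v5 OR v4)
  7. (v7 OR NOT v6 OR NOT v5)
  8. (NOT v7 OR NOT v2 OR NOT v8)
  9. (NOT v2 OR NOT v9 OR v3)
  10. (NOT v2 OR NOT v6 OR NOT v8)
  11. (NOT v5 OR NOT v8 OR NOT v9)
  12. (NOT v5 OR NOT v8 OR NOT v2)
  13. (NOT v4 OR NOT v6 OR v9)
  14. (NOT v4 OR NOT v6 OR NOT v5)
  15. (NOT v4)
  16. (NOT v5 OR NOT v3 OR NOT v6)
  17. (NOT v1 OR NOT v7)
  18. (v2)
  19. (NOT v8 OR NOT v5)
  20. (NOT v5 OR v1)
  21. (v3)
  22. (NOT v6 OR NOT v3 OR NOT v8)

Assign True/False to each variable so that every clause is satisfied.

The clause (v1) is unit: v1 must be True.
Unit propagation: (v8) forces v8 = True.
Unit propagation: (NOT v4) forces v4 = False.
Unit propagation: (NOT v5) forces v5 = False.
The clause (NOT v7) is unit: v7 must be False.
The clause (v2) is unit: v2 must be True.
The clause (NOT v6) is unit: v6 must be False.
(v3) is a unit clause, so v3 = True.
v9 is now unconstrained; take v9 = True.

v1 = T  v2 = T  v3 = T  v4 = F  v5 = F  v6 = F  v7 = F  v8 = T  v9 = T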